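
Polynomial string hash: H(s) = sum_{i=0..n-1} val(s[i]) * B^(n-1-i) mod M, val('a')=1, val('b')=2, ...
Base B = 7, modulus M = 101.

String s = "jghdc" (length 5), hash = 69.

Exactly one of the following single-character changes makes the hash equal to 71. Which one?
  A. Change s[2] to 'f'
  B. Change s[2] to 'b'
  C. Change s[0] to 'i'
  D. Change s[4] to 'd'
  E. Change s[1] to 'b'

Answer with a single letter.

Option A: s[2]='h'->'f', delta=(6-8)*7^2 mod 101 = 3, hash=69+3 mod 101 = 72
Option B: s[2]='h'->'b', delta=(2-8)*7^2 mod 101 = 9, hash=69+9 mod 101 = 78
Option C: s[0]='j'->'i', delta=(9-10)*7^4 mod 101 = 23, hash=69+23 mod 101 = 92
Option D: s[4]='c'->'d', delta=(4-3)*7^0 mod 101 = 1, hash=69+1 mod 101 = 70
Option E: s[1]='g'->'b', delta=(2-7)*7^3 mod 101 = 2, hash=69+2 mod 101 = 71 <-- target

Answer: E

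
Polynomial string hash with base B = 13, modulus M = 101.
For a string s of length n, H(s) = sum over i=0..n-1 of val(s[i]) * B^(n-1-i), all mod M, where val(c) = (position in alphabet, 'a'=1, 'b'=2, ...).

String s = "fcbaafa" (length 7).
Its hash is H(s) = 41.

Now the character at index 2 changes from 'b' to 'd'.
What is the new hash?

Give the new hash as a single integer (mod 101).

val('b') = 2, val('d') = 4
Position k = 2, exponent = n-1-k = 4
B^4 mod M = 13^4 mod 101 = 79
Delta = (4 - 2) * 79 mod 101 = 57
New hash = (41 + 57) mod 101 = 98

Answer: 98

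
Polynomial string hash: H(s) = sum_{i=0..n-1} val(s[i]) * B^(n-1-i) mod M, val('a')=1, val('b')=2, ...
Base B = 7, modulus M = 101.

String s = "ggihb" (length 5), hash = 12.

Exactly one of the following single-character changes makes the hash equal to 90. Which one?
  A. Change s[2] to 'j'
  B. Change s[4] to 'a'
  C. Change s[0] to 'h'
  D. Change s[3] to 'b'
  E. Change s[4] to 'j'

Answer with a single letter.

Answer: C

Derivation:
Option A: s[2]='i'->'j', delta=(10-9)*7^2 mod 101 = 49, hash=12+49 mod 101 = 61
Option B: s[4]='b'->'a', delta=(1-2)*7^0 mod 101 = 100, hash=12+100 mod 101 = 11
Option C: s[0]='g'->'h', delta=(8-7)*7^4 mod 101 = 78, hash=12+78 mod 101 = 90 <-- target
Option D: s[3]='h'->'b', delta=(2-8)*7^1 mod 101 = 59, hash=12+59 mod 101 = 71
Option E: s[4]='b'->'j', delta=(10-2)*7^0 mod 101 = 8, hash=12+8 mod 101 = 20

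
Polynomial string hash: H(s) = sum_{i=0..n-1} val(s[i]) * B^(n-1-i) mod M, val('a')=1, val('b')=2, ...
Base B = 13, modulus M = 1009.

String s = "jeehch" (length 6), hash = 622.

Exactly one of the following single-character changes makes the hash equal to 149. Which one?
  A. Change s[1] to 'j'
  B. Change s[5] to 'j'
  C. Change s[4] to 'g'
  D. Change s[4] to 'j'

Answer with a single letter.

Option A: s[1]='e'->'j', delta=(10-5)*13^4 mod 1009 = 536, hash=622+536 mod 1009 = 149 <-- target
Option B: s[5]='h'->'j', delta=(10-8)*13^0 mod 1009 = 2, hash=622+2 mod 1009 = 624
Option C: s[4]='c'->'g', delta=(7-3)*13^1 mod 1009 = 52, hash=622+52 mod 1009 = 674
Option D: s[4]='c'->'j', delta=(10-3)*13^1 mod 1009 = 91, hash=622+91 mod 1009 = 713

Answer: A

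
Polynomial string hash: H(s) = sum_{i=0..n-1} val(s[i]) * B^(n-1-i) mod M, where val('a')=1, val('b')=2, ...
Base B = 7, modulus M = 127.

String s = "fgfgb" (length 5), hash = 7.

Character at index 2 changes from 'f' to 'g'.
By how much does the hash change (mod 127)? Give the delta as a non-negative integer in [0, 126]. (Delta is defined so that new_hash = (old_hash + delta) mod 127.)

Answer: 49

Derivation:
Delta formula: (val(new) - val(old)) * B^(n-1-k) mod M
  val('g') - val('f') = 7 - 6 = 1
  B^(n-1-k) = 7^2 mod 127 = 49
  Delta = 1 * 49 mod 127 = 49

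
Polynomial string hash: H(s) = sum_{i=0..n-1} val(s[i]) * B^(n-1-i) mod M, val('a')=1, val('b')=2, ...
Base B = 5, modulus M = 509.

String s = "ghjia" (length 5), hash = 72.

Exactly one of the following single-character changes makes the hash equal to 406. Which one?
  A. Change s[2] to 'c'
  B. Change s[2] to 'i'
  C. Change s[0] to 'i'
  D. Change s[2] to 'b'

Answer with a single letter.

Option A: s[2]='j'->'c', delta=(3-10)*5^2 mod 509 = 334, hash=72+334 mod 509 = 406 <-- target
Option B: s[2]='j'->'i', delta=(9-10)*5^2 mod 509 = 484, hash=72+484 mod 509 = 47
Option C: s[0]='g'->'i', delta=(9-7)*5^4 mod 509 = 232, hash=72+232 mod 509 = 304
Option D: s[2]='j'->'b', delta=(2-10)*5^2 mod 509 = 309, hash=72+309 mod 509 = 381

Answer: A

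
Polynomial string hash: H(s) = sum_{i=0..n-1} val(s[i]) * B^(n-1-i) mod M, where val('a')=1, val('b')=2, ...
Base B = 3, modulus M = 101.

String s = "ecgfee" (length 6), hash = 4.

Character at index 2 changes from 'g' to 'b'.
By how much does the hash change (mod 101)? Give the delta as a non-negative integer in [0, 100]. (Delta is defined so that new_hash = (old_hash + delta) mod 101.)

Answer: 67

Derivation:
Delta formula: (val(new) - val(old)) * B^(n-1-k) mod M
  val('b') - val('g') = 2 - 7 = -5
  B^(n-1-k) = 3^3 mod 101 = 27
  Delta = -5 * 27 mod 101 = 67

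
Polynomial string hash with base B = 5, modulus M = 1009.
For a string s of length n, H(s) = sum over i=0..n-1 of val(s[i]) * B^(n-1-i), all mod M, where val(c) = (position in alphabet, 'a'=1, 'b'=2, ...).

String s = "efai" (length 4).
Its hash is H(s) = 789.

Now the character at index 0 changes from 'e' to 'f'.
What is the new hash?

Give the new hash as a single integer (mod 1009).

Answer: 914

Derivation:
val('e') = 5, val('f') = 6
Position k = 0, exponent = n-1-k = 3
B^3 mod M = 5^3 mod 1009 = 125
Delta = (6 - 5) * 125 mod 1009 = 125
New hash = (789 + 125) mod 1009 = 914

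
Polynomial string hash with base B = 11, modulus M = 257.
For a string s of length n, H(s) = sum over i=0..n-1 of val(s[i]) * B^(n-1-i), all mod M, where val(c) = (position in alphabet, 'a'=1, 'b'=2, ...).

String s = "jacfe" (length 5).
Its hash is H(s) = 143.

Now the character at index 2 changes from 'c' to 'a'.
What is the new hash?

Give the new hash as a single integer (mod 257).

Answer: 158

Derivation:
val('c') = 3, val('a') = 1
Position k = 2, exponent = n-1-k = 2
B^2 mod M = 11^2 mod 257 = 121
Delta = (1 - 3) * 121 mod 257 = 15
New hash = (143 + 15) mod 257 = 158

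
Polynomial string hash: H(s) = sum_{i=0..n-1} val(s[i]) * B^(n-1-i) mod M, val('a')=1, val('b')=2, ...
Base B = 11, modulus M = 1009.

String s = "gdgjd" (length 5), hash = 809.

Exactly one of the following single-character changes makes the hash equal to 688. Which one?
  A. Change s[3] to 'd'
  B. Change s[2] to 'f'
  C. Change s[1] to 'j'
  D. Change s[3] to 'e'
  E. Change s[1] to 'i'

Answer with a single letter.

Answer: B

Derivation:
Option A: s[3]='j'->'d', delta=(4-10)*11^1 mod 1009 = 943, hash=809+943 mod 1009 = 743
Option B: s[2]='g'->'f', delta=(6-7)*11^2 mod 1009 = 888, hash=809+888 mod 1009 = 688 <-- target
Option C: s[1]='d'->'j', delta=(10-4)*11^3 mod 1009 = 923, hash=809+923 mod 1009 = 723
Option D: s[3]='j'->'e', delta=(5-10)*11^1 mod 1009 = 954, hash=809+954 mod 1009 = 754
Option E: s[1]='d'->'i', delta=(9-4)*11^3 mod 1009 = 601, hash=809+601 mod 1009 = 401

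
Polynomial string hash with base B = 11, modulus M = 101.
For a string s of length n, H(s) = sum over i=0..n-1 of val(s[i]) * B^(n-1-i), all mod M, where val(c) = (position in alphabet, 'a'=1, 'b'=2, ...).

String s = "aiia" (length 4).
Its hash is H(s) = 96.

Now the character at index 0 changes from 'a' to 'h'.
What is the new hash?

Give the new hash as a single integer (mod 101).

Answer: 20

Derivation:
val('a') = 1, val('h') = 8
Position k = 0, exponent = n-1-k = 3
B^3 mod M = 11^3 mod 101 = 18
Delta = (8 - 1) * 18 mod 101 = 25
New hash = (96 + 25) mod 101 = 20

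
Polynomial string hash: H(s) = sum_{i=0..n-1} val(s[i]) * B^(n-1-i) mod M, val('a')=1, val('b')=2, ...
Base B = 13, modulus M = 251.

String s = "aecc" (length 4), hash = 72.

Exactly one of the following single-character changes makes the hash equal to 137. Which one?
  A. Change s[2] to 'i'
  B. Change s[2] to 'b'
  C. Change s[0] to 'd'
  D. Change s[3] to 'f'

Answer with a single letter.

Option A: s[2]='c'->'i', delta=(9-3)*13^1 mod 251 = 78, hash=72+78 mod 251 = 150
Option B: s[2]='c'->'b', delta=(2-3)*13^1 mod 251 = 238, hash=72+238 mod 251 = 59
Option C: s[0]='a'->'d', delta=(4-1)*13^3 mod 251 = 65, hash=72+65 mod 251 = 137 <-- target
Option D: s[3]='c'->'f', delta=(6-3)*13^0 mod 251 = 3, hash=72+3 mod 251 = 75

Answer: C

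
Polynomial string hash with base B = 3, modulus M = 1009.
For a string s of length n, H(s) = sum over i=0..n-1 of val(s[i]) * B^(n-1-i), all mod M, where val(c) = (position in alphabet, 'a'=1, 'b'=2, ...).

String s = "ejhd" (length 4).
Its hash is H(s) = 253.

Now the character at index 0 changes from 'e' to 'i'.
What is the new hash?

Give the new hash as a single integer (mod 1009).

val('e') = 5, val('i') = 9
Position k = 0, exponent = n-1-k = 3
B^3 mod M = 3^3 mod 1009 = 27
Delta = (9 - 5) * 27 mod 1009 = 108
New hash = (253 + 108) mod 1009 = 361

Answer: 361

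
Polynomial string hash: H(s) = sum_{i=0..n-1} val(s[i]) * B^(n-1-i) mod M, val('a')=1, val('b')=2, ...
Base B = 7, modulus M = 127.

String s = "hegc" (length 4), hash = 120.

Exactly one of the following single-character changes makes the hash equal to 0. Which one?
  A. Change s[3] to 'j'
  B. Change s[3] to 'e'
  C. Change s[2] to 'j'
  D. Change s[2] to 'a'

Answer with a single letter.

Option A: s[3]='c'->'j', delta=(10-3)*7^0 mod 127 = 7, hash=120+7 mod 127 = 0 <-- target
Option B: s[3]='c'->'e', delta=(5-3)*7^0 mod 127 = 2, hash=120+2 mod 127 = 122
Option C: s[2]='g'->'j', delta=(10-7)*7^1 mod 127 = 21, hash=120+21 mod 127 = 14
Option D: s[2]='g'->'a', delta=(1-7)*7^1 mod 127 = 85, hash=120+85 mod 127 = 78

Answer: A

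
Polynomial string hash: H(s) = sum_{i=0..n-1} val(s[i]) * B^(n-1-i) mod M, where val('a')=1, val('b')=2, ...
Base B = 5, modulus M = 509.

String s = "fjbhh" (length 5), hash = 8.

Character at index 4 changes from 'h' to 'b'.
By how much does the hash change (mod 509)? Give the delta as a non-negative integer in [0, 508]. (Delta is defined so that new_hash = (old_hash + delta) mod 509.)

Answer: 503

Derivation:
Delta formula: (val(new) - val(old)) * B^(n-1-k) mod M
  val('b') - val('h') = 2 - 8 = -6
  B^(n-1-k) = 5^0 mod 509 = 1
  Delta = -6 * 1 mod 509 = 503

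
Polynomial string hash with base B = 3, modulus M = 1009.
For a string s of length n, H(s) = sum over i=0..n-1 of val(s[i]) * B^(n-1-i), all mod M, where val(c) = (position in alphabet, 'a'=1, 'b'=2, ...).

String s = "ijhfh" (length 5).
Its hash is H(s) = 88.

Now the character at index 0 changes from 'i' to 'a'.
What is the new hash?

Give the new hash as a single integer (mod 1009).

Answer: 449

Derivation:
val('i') = 9, val('a') = 1
Position k = 0, exponent = n-1-k = 4
B^4 mod M = 3^4 mod 1009 = 81
Delta = (1 - 9) * 81 mod 1009 = 361
New hash = (88 + 361) mod 1009 = 449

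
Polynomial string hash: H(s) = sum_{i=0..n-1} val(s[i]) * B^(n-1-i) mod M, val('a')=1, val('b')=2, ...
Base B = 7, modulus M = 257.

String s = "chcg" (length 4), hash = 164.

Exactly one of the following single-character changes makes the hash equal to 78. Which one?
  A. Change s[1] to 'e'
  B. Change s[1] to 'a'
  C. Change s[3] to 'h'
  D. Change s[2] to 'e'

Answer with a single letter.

Answer: B

Derivation:
Option A: s[1]='h'->'e', delta=(5-8)*7^2 mod 257 = 110, hash=164+110 mod 257 = 17
Option B: s[1]='h'->'a', delta=(1-8)*7^2 mod 257 = 171, hash=164+171 mod 257 = 78 <-- target
Option C: s[3]='g'->'h', delta=(8-7)*7^0 mod 257 = 1, hash=164+1 mod 257 = 165
Option D: s[2]='c'->'e', delta=(5-3)*7^1 mod 257 = 14, hash=164+14 mod 257 = 178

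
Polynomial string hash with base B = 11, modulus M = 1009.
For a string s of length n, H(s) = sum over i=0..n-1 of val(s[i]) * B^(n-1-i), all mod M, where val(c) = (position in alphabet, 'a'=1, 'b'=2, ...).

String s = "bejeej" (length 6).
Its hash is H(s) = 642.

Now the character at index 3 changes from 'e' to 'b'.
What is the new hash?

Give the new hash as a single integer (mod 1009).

val('e') = 5, val('b') = 2
Position k = 3, exponent = n-1-k = 2
B^2 mod M = 11^2 mod 1009 = 121
Delta = (2 - 5) * 121 mod 1009 = 646
New hash = (642 + 646) mod 1009 = 279

Answer: 279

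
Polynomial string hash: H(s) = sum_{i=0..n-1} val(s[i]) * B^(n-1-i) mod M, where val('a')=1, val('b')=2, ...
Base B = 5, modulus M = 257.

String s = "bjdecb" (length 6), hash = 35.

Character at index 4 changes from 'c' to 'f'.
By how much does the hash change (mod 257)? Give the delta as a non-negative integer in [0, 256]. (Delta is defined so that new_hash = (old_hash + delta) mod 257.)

Delta formula: (val(new) - val(old)) * B^(n-1-k) mod M
  val('f') - val('c') = 6 - 3 = 3
  B^(n-1-k) = 5^1 mod 257 = 5
  Delta = 3 * 5 mod 257 = 15

Answer: 15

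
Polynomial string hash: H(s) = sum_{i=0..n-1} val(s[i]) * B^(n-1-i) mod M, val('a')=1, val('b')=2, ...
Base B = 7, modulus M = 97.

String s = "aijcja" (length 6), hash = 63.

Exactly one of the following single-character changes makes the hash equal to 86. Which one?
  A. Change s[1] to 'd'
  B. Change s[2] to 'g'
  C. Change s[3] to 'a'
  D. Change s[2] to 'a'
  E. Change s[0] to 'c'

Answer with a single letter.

Option A: s[1]='i'->'d', delta=(4-9)*7^4 mod 97 = 23, hash=63+23 mod 97 = 86 <-- target
Option B: s[2]='j'->'g', delta=(7-10)*7^3 mod 97 = 38, hash=63+38 mod 97 = 4
Option C: s[3]='c'->'a', delta=(1-3)*7^2 mod 97 = 96, hash=63+96 mod 97 = 62
Option D: s[2]='j'->'a', delta=(1-10)*7^3 mod 97 = 17, hash=63+17 mod 97 = 80
Option E: s[0]='a'->'c', delta=(3-1)*7^5 mod 97 = 52, hash=63+52 mod 97 = 18

Answer: A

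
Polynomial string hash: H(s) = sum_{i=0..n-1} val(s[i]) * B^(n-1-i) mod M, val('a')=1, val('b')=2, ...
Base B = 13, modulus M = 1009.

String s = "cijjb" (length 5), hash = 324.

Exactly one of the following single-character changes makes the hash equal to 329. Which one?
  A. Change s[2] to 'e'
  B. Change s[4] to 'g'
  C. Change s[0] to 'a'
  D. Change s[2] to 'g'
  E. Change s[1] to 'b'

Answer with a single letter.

Option A: s[2]='j'->'e', delta=(5-10)*13^2 mod 1009 = 164, hash=324+164 mod 1009 = 488
Option B: s[4]='b'->'g', delta=(7-2)*13^0 mod 1009 = 5, hash=324+5 mod 1009 = 329 <-- target
Option C: s[0]='c'->'a', delta=(1-3)*13^4 mod 1009 = 391, hash=324+391 mod 1009 = 715
Option D: s[2]='j'->'g', delta=(7-10)*13^2 mod 1009 = 502, hash=324+502 mod 1009 = 826
Option E: s[1]='i'->'b', delta=(2-9)*13^3 mod 1009 = 765, hash=324+765 mod 1009 = 80

Answer: B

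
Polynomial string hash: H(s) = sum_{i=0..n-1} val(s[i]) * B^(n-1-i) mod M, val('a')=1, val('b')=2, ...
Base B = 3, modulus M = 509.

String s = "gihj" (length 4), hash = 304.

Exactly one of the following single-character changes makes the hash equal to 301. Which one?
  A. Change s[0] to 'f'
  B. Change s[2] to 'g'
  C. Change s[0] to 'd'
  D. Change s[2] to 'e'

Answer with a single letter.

Option A: s[0]='g'->'f', delta=(6-7)*3^3 mod 509 = 482, hash=304+482 mod 509 = 277
Option B: s[2]='h'->'g', delta=(7-8)*3^1 mod 509 = 506, hash=304+506 mod 509 = 301 <-- target
Option C: s[0]='g'->'d', delta=(4-7)*3^3 mod 509 = 428, hash=304+428 mod 509 = 223
Option D: s[2]='h'->'e', delta=(5-8)*3^1 mod 509 = 500, hash=304+500 mod 509 = 295

Answer: B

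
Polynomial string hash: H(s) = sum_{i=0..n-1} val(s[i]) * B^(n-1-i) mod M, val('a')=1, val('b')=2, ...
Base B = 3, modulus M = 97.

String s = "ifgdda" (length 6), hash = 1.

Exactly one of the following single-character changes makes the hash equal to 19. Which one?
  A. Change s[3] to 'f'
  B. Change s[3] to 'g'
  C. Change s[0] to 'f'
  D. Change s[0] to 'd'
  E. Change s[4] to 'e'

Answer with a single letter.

Option A: s[3]='d'->'f', delta=(6-4)*3^2 mod 97 = 18, hash=1+18 mod 97 = 19 <-- target
Option B: s[3]='d'->'g', delta=(7-4)*3^2 mod 97 = 27, hash=1+27 mod 97 = 28
Option C: s[0]='i'->'f', delta=(6-9)*3^5 mod 97 = 47, hash=1+47 mod 97 = 48
Option D: s[0]='i'->'d', delta=(4-9)*3^5 mod 97 = 46, hash=1+46 mod 97 = 47
Option E: s[4]='d'->'e', delta=(5-4)*3^1 mod 97 = 3, hash=1+3 mod 97 = 4

Answer: A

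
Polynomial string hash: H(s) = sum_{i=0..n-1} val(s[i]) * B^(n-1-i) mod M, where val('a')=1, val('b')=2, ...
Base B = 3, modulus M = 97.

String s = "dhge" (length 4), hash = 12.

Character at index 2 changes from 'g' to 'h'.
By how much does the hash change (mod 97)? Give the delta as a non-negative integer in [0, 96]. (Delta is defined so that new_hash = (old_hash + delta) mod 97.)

Answer: 3

Derivation:
Delta formula: (val(new) - val(old)) * B^(n-1-k) mod M
  val('h') - val('g') = 8 - 7 = 1
  B^(n-1-k) = 3^1 mod 97 = 3
  Delta = 1 * 3 mod 97 = 3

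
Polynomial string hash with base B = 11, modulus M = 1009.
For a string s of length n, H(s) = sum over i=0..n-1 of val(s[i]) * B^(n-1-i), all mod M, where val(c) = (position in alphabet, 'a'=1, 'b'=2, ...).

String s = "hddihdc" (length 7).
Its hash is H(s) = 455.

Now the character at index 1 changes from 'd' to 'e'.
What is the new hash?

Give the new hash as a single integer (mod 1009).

val('d') = 4, val('e') = 5
Position k = 1, exponent = n-1-k = 5
B^5 mod M = 11^5 mod 1009 = 620
Delta = (5 - 4) * 620 mod 1009 = 620
New hash = (455 + 620) mod 1009 = 66

Answer: 66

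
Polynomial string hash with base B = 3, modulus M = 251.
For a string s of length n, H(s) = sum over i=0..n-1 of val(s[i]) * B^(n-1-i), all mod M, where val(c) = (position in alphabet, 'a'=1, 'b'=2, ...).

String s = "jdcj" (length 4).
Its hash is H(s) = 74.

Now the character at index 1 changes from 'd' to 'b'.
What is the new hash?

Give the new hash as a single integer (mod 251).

val('d') = 4, val('b') = 2
Position k = 1, exponent = n-1-k = 2
B^2 mod M = 3^2 mod 251 = 9
Delta = (2 - 4) * 9 mod 251 = 233
New hash = (74 + 233) mod 251 = 56

Answer: 56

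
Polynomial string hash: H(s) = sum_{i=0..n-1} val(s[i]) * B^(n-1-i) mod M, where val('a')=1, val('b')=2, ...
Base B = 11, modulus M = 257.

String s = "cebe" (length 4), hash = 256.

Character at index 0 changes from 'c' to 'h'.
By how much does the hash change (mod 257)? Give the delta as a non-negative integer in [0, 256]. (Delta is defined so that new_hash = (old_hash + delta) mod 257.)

Answer: 230

Derivation:
Delta formula: (val(new) - val(old)) * B^(n-1-k) mod M
  val('h') - val('c') = 8 - 3 = 5
  B^(n-1-k) = 11^3 mod 257 = 46
  Delta = 5 * 46 mod 257 = 230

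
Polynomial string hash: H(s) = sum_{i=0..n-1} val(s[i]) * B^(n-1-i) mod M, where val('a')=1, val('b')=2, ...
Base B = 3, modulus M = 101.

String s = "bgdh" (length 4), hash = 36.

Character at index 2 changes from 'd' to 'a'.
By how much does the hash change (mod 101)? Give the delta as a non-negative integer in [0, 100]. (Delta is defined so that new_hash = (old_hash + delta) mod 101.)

Delta formula: (val(new) - val(old)) * B^(n-1-k) mod M
  val('a') - val('d') = 1 - 4 = -3
  B^(n-1-k) = 3^1 mod 101 = 3
  Delta = -3 * 3 mod 101 = 92

Answer: 92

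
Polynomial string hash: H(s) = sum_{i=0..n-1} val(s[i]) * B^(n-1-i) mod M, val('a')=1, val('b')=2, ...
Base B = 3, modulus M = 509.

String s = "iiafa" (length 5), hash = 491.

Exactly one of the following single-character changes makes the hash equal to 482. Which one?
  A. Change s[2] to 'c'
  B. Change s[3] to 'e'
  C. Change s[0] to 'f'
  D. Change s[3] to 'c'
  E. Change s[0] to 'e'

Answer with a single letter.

Option A: s[2]='a'->'c', delta=(3-1)*3^2 mod 509 = 18, hash=491+18 mod 509 = 0
Option B: s[3]='f'->'e', delta=(5-6)*3^1 mod 509 = 506, hash=491+506 mod 509 = 488
Option C: s[0]='i'->'f', delta=(6-9)*3^4 mod 509 = 266, hash=491+266 mod 509 = 248
Option D: s[3]='f'->'c', delta=(3-6)*3^1 mod 509 = 500, hash=491+500 mod 509 = 482 <-- target
Option E: s[0]='i'->'e', delta=(5-9)*3^4 mod 509 = 185, hash=491+185 mod 509 = 167

Answer: D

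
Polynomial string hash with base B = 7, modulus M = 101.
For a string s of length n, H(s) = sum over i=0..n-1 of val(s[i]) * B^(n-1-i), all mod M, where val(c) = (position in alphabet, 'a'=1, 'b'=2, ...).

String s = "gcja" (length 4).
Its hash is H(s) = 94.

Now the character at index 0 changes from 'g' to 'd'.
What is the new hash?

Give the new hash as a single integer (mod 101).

Answer: 75

Derivation:
val('g') = 7, val('d') = 4
Position k = 0, exponent = n-1-k = 3
B^3 mod M = 7^3 mod 101 = 40
Delta = (4 - 7) * 40 mod 101 = 82
New hash = (94 + 82) mod 101 = 75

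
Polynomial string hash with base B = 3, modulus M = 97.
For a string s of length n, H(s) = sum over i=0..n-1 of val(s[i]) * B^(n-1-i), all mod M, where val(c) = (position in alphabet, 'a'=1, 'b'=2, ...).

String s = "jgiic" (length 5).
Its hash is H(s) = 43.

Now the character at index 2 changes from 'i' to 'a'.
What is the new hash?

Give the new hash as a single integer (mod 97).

Answer: 68

Derivation:
val('i') = 9, val('a') = 1
Position k = 2, exponent = n-1-k = 2
B^2 mod M = 3^2 mod 97 = 9
Delta = (1 - 9) * 9 mod 97 = 25
New hash = (43 + 25) mod 97 = 68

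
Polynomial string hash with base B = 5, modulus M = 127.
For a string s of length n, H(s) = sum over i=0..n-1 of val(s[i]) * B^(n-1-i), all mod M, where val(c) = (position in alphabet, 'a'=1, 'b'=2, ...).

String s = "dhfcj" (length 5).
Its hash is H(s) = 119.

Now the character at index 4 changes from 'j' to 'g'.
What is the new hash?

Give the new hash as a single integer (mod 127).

val('j') = 10, val('g') = 7
Position k = 4, exponent = n-1-k = 0
B^0 mod M = 5^0 mod 127 = 1
Delta = (7 - 10) * 1 mod 127 = 124
New hash = (119 + 124) mod 127 = 116

Answer: 116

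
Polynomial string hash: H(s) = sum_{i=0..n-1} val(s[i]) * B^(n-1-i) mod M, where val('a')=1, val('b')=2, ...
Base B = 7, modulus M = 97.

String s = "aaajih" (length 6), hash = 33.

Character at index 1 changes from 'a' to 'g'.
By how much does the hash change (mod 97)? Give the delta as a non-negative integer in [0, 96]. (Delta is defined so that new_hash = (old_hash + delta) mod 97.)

Delta formula: (val(new) - val(old)) * B^(n-1-k) mod M
  val('g') - val('a') = 7 - 1 = 6
  B^(n-1-k) = 7^4 mod 97 = 73
  Delta = 6 * 73 mod 97 = 50

Answer: 50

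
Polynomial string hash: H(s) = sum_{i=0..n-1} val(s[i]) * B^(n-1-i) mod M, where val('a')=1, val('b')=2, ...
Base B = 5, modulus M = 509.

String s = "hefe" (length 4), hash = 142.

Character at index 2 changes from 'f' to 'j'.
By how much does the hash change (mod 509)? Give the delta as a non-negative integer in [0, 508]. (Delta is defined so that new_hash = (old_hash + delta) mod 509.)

Answer: 20

Derivation:
Delta formula: (val(new) - val(old)) * B^(n-1-k) mod M
  val('j') - val('f') = 10 - 6 = 4
  B^(n-1-k) = 5^1 mod 509 = 5
  Delta = 4 * 5 mod 509 = 20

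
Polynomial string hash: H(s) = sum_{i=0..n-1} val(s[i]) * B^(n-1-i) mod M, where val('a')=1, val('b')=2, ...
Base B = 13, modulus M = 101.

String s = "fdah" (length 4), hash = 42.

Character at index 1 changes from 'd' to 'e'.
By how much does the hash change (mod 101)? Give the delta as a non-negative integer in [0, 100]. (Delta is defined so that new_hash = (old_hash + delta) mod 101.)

Answer: 68

Derivation:
Delta formula: (val(new) - val(old)) * B^(n-1-k) mod M
  val('e') - val('d') = 5 - 4 = 1
  B^(n-1-k) = 13^2 mod 101 = 68
  Delta = 1 * 68 mod 101 = 68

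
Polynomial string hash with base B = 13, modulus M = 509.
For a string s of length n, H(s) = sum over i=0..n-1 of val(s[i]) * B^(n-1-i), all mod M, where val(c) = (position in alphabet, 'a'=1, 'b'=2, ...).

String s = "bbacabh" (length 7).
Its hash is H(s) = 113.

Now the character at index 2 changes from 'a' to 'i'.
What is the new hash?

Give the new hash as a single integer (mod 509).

Answer: 60

Derivation:
val('a') = 1, val('i') = 9
Position k = 2, exponent = n-1-k = 4
B^4 mod M = 13^4 mod 509 = 57
Delta = (9 - 1) * 57 mod 509 = 456
New hash = (113 + 456) mod 509 = 60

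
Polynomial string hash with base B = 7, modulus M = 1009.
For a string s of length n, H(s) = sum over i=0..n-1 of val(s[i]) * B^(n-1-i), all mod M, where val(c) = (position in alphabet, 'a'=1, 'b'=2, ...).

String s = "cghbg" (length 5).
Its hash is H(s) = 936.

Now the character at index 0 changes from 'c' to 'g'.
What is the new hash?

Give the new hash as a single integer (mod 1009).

val('c') = 3, val('g') = 7
Position k = 0, exponent = n-1-k = 4
B^4 mod M = 7^4 mod 1009 = 383
Delta = (7 - 3) * 383 mod 1009 = 523
New hash = (936 + 523) mod 1009 = 450

Answer: 450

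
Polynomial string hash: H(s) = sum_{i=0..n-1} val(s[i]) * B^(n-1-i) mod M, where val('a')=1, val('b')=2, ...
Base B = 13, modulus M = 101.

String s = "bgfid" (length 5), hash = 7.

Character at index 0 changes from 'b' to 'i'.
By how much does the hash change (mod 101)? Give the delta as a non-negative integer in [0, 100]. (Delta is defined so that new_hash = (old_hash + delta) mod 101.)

Answer: 48

Derivation:
Delta formula: (val(new) - val(old)) * B^(n-1-k) mod M
  val('i') - val('b') = 9 - 2 = 7
  B^(n-1-k) = 13^4 mod 101 = 79
  Delta = 7 * 79 mod 101 = 48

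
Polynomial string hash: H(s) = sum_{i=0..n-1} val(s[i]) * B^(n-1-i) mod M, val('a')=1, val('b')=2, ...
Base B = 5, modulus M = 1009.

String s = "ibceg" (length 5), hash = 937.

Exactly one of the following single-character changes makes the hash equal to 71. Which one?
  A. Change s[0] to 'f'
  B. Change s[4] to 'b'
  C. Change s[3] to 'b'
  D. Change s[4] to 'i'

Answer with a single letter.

Answer: A

Derivation:
Option A: s[0]='i'->'f', delta=(6-9)*5^4 mod 1009 = 143, hash=937+143 mod 1009 = 71 <-- target
Option B: s[4]='g'->'b', delta=(2-7)*5^0 mod 1009 = 1004, hash=937+1004 mod 1009 = 932
Option C: s[3]='e'->'b', delta=(2-5)*5^1 mod 1009 = 994, hash=937+994 mod 1009 = 922
Option D: s[4]='g'->'i', delta=(9-7)*5^0 mod 1009 = 2, hash=937+2 mod 1009 = 939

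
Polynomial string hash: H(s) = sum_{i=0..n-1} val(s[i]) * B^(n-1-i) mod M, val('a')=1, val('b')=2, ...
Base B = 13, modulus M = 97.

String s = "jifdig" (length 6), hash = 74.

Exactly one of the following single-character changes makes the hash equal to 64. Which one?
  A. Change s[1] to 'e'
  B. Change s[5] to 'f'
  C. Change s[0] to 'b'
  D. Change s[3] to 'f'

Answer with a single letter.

Option A: s[1]='i'->'e', delta=(5-9)*13^4 mod 97 = 22, hash=74+22 mod 97 = 96
Option B: s[5]='g'->'f', delta=(6-7)*13^0 mod 97 = 96, hash=74+96 mod 97 = 73
Option C: s[0]='j'->'b', delta=(2-10)*13^5 mod 97 = 87, hash=74+87 mod 97 = 64 <-- target
Option D: s[3]='d'->'f', delta=(6-4)*13^2 mod 97 = 47, hash=74+47 mod 97 = 24

Answer: C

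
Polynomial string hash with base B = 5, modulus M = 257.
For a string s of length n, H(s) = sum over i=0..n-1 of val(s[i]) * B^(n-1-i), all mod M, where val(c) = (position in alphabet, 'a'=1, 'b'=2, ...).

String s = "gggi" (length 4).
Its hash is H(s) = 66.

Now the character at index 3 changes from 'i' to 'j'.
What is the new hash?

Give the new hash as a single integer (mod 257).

val('i') = 9, val('j') = 10
Position k = 3, exponent = n-1-k = 0
B^0 mod M = 5^0 mod 257 = 1
Delta = (10 - 9) * 1 mod 257 = 1
New hash = (66 + 1) mod 257 = 67

Answer: 67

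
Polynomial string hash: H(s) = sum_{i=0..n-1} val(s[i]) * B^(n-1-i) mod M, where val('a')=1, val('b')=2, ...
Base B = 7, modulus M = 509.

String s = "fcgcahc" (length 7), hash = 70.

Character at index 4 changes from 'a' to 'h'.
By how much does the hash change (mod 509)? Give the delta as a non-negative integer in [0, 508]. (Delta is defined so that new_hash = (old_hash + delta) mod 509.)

Answer: 343

Derivation:
Delta formula: (val(new) - val(old)) * B^(n-1-k) mod M
  val('h') - val('a') = 8 - 1 = 7
  B^(n-1-k) = 7^2 mod 509 = 49
  Delta = 7 * 49 mod 509 = 343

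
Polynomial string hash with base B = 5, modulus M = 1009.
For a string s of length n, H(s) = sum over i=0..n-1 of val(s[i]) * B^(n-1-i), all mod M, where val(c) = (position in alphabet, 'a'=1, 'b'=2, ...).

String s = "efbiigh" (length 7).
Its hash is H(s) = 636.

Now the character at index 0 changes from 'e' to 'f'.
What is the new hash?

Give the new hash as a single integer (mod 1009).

val('e') = 5, val('f') = 6
Position k = 0, exponent = n-1-k = 6
B^6 mod M = 5^6 mod 1009 = 490
Delta = (6 - 5) * 490 mod 1009 = 490
New hash = (636 + 490) mod 1009 = 117

Answer: 117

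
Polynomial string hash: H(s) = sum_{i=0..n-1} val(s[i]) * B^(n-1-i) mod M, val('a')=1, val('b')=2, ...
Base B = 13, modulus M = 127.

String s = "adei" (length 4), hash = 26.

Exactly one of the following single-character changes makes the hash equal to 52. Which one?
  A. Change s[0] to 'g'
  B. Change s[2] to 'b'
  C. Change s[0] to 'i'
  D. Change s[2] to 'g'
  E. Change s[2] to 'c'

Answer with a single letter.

Answer: D

Derivation:
Option A: s[0]='a'->'g', delta=(7-1)*13^3 mod 127 = 101, hash=26+101 mod 127 = 0
Option B: s[2]='e'->'b', delta=(2-5)*13^1 mod 127 = 88, hash=26+88 mod 127 = 114
Option C: s[0]='a'->'i', delta=(9-1)*13^3 mod 127 = 50, hash=26+50 mod 127 = 76
Option D: s[2]='e'->'g', delta=(7-5)*13^1 mod 127 = 26, hash=26+26 mod 127 = 52 <-- target
Option E: s[2]='e'->'c', delta=(3-5)*13^1 mod 127 = 101, hash=26+101 mod 127 = 0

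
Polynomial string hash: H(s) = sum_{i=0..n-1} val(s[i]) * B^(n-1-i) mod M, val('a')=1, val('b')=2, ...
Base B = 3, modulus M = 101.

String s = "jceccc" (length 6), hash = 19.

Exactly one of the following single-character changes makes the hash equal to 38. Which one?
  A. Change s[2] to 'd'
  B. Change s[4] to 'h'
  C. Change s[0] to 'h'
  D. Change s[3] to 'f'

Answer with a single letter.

Answer: C

Derivation:
Option A: s[2]='e'->'d', delta=(4-5)*3^3 mod 101 = 74, hash=19+74 mod 101 = 93
Option B: s[4]='c'->'h', delta=(8-3)*3^1 mod 101 = 15, hash=19+15 mod 101 = 34
Option C: s[0]='j'->'h', delta=(8-10)*3^5 mod 101 = 19, hash=19+19 mod 101 = 38 <-- target
Option D: s[3]='c'->'f', delta=(6-3)*3^2 mod 101 = 27, hash=19+27 mod 101 = 46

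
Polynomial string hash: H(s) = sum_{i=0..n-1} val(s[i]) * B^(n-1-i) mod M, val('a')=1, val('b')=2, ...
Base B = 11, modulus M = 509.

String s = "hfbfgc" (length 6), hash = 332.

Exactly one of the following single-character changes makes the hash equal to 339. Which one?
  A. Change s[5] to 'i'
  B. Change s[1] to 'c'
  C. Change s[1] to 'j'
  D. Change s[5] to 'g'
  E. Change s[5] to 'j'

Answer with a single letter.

Answer: E

Derivation:
Option A: s[5]='c'->'i', delta=(9-3)*11^0 mod 509 = 6, hash=332+6 mod 509 = 338
Option B: s[1]='f'->'c', delta=(3-6)*11^4 mod 509 = 360, hash=332+360 mod 509 = 183
Option C: s[1]='f'->'j', delta=(10-6)*11^4 mod 509 = 29, hash=332+29 mod 509 = 361
Option D: s[5]='c'->'g', delta=(7-3)*11^0 mod 509 = 4, hash=332+4 mod 509 = 336
Option E: s[5]='c'->'j', delta=(10-3)*11^0 mod 509 = 7, hash=332+7 mod 509 = 339 <-- target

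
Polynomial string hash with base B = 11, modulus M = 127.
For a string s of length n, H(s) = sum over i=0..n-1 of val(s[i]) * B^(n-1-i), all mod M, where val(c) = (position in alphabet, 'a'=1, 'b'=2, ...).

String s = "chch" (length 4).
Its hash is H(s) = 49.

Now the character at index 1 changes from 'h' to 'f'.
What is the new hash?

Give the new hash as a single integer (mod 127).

val('h') = 8, val('f') = 6
Position k = 1, exponent = n-1-k = 2
B^2 mod M = 11^2 mod 127 = 121
Delta = (6 - 8) * 121 mod 127 = 12
New hash = (49 + 12) mod 127 = 61

Answer: 61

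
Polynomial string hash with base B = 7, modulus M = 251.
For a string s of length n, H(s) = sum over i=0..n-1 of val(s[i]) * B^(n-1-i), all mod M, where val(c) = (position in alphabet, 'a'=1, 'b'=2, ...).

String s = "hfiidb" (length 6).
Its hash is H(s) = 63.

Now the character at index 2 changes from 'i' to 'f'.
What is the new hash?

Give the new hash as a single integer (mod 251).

Answer: 38

Derivation:
val('i') = 9, val('f') = 6
Position k = 2, exponent = n-1-k = 3
B^3 mod M = 7^3 mod 251 = 92
Delta = (6 - 9) * 92 mod 251 = 226
New hash = (63 + 226) mod 251 = 38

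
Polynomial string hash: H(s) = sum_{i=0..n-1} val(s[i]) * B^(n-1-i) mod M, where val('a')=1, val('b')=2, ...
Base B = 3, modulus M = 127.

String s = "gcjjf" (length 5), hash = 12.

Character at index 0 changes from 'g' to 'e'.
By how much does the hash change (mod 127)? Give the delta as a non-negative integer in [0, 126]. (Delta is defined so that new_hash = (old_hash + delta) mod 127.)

Answer: 92

Derivation:
Delta formula: (val(new) - val(old)) * B^(n-1-k) mod M
  val('e') - val('g') = 5 - 7 = -2
  B^(n-1-k) = 3^4 mod 127 = 81
  Delta = -2 * 81 mod 127 = 92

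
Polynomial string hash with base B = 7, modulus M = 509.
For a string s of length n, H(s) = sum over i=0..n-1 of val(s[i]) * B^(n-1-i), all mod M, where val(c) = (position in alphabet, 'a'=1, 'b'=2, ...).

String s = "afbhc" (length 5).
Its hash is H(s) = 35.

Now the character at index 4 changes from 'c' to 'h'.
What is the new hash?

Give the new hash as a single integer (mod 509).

val('c') = 3, val('h') = 8
Position k = 4, exponent = n-1-k = 0
B^0 mod M = 7^0 mod 509 = 1
Delta = (8 - 3) * 1 mod 509 = 5
New hash = (35 + 5) mod 509 = 40

Answer: 40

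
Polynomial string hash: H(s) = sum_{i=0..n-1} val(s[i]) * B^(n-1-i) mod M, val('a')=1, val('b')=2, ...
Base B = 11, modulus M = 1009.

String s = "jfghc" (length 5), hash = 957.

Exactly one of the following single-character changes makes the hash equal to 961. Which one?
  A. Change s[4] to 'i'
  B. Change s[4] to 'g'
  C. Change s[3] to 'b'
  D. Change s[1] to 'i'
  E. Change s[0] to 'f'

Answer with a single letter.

Option A: s[4]='c'->'i', delta=(9-3)*11^0 mod 1009 = 6, hash=957+6 mod 1009 = 963
Option B: s[4]='c'->'g', delta=(7-3)*11^0 mod 1009 = 4, hash=957+4 mod 1009 = 961 <-- target
Option C: s[3]='h'->'b', delta=(2-8)*11^1 mod 1009 = 943, hash=957+943 mod 1009 = 891
Option D: s[1]='f'->'i', delta=(9-6)*11^3 mod 1009 = 966, hash=957+966 mod 1009 = 914
Option E: s[0]='j'->'f', delta=(6-10)*11^4 mod 1009 = 967, hash=957+967 mod 1009 = 915

Answer: B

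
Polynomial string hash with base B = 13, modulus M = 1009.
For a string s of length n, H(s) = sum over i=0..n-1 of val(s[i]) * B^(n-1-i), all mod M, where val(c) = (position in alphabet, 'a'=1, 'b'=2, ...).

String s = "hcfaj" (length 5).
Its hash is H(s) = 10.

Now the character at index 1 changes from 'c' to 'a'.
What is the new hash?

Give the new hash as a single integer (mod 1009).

val('c') = 3, val('a') = 1
Position k = 1, exponent = n-1-k = 3
B^3 mod M = 13^3 mod 1009 = 179
Delta = (1 - 3) * 179 mod 1009 = 651
New hash = (10 + 651) mod 1009 = 661

Answer: 661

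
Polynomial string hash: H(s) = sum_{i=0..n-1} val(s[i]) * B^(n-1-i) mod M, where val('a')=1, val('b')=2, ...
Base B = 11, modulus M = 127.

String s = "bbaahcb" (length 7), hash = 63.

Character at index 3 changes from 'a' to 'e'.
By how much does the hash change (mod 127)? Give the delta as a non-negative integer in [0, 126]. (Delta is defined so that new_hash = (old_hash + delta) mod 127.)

Answer: 117

Derivation:
Delta formula: (val(new) - val(old)) * B^(n-1-k) mod M
  val('e') - val('a') = 5 - 1 = 4
  B^(n-1-k) = 11^3 mod 127 = 61
  Delta = 4 * 61 mod 127 = 117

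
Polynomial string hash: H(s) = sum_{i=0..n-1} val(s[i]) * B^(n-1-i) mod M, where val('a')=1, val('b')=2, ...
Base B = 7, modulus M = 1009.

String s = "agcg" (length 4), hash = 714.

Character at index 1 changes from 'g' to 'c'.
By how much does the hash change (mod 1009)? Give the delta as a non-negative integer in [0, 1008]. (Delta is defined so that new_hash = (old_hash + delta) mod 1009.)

Delta formula: (val(new) - val(old)) * B^(n-1-k) mod M
  val('c') - val('g') = 3 - 7 = -4
  B^(n-1-k) = 7^2 mod 1009 = 49
  Delta = -4 * 49 mod 1009 = 813

Answer: 813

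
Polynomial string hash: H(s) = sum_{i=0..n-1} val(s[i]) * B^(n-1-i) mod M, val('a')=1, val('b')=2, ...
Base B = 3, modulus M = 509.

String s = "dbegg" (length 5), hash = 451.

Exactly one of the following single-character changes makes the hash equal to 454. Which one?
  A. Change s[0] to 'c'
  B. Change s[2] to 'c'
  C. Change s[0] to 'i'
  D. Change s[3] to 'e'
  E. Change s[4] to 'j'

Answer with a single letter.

Answer: E

Derivation:
Option A: s[0]='d'->'c', delta=(3-4)*3^4 mod 509 = 428, hash=451+428 mod 509 = 370
Option B: s[2]='e'->'c', delta=(3-5)*3^2 mod 509 = 491, hash=451+491 mod 509 = 433
Option C: s[0]='d'->'i', delta=(9-4)*3^4 mod 509 = 405, hash=451+405 mod 509 = 347
Option D: s[3]='g'->'e', delta=(5-7)*3^1 mod 509 = 503, hash=451+503 mod 509 = 445
Option E: s[4]='g'->'j', delta=(10-7)*3^0 mod 509 = 3, hash=451+3 mod 509 = 454 <-- target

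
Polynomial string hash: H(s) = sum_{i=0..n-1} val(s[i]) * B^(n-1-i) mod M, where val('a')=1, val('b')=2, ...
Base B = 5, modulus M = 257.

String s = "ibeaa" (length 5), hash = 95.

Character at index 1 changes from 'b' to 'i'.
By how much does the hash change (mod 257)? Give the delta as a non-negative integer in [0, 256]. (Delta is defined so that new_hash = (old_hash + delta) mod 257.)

Delta formula: (val(new) - val(old)) * B^(n-1-k) mod M
  val('i') - val('b') = 9 - 2 = 7
  B^(n-1-k) = 5^3 mod 257 = 125
  Delta = 7 * 125 mod 257 = 104

Answer: 104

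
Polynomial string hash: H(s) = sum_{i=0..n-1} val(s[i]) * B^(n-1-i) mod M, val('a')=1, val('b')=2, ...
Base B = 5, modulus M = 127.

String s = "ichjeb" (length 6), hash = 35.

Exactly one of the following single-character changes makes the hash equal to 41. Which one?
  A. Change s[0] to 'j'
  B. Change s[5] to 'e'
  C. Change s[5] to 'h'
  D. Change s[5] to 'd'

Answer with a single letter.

Answer: C

Derivation:
Option A: s[0]='i'->'j', delta=(10-9)*5^5 mod 127 = 77, hash=35+77 mod 127 = 112
Option B: s[5]='b'->'e', delta=(5-2)*5^0 mod 127 = 3, hash=35+3 mod 127 = 38
Option C: s[5]='b'->'h', delta=(8-2)*5^0 mod 127 = 6, hash=35+6 mod 127 = 41 <-- target
Option D: s[5]='b'->'d', delta=(4-2)*5^0 mod 127 = 2, hash=35+2 mod 127 = 37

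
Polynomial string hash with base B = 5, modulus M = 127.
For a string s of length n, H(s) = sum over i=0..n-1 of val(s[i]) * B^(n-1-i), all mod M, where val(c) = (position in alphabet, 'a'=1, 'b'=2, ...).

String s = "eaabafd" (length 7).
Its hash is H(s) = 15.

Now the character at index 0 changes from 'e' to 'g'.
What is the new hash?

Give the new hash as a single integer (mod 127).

val('e') = 5, val('g') = 7
Position k = 0, exponent = n-1-k = 6
B^6 mod M = 5^6 mod 127 = 4
Delta = (7 - 5) * 4 mod 127 = 8
New hash = (15 + 8) mod 127 = 23

Answer: 23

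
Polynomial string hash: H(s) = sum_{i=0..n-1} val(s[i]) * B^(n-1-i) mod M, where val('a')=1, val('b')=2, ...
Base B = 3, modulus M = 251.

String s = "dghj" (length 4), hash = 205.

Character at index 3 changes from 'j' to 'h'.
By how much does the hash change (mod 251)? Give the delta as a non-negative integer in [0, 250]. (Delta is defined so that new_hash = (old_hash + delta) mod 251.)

Answer: 249

Derivation:
Delta formula: (val(new) - val(old)) * B^(n-1-k) mod M
  val('h') - val('j') = 8 - 10 = -2
  B^(n-1-k) = 3^0 mod 251 = 1
  Delta = -2 * 1 mod 251 = 249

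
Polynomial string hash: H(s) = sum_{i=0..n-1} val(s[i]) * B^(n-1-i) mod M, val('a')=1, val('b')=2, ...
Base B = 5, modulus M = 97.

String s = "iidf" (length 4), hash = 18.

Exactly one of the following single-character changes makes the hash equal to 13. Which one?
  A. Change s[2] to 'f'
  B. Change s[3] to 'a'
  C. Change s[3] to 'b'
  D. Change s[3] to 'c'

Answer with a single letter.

Answer: B

Derivation:
Option A: s[2]='d'->'f', delta=(6-4)*5^1 mod 97 = 10, hash=18+10 mod 97 = 28
Option B: s[3]='f'->'a', delta=(1-6)*5^0 mod 97 = 92, hash=18+92 mod 97 = 13 <-- target
Option C: s[3]='f'->'b', delta=(2-6)*5^0 mod 97 = 93, hash=18+93 mod 97 = 14
Option D: s[3]='f'->'c', delta=(3-6)*5^0 mod 97 = 94, hash=18+94 mod 97 = 15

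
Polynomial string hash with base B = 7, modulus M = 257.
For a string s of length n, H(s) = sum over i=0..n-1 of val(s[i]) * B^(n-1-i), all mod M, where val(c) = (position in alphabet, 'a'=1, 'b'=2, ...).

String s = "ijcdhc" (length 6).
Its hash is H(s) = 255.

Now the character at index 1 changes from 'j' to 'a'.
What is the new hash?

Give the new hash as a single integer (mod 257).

Answer: 234

Derivation:
val('j') = 10, val('a') = 1
Position k = 1, exponent = n-1-k = 4
B^4 mod M = 7^4 mod 257 = 88
Delta = (1 - 10) * 88 mod 257 = 236
New hash = (255 + 236) mod 257 = 234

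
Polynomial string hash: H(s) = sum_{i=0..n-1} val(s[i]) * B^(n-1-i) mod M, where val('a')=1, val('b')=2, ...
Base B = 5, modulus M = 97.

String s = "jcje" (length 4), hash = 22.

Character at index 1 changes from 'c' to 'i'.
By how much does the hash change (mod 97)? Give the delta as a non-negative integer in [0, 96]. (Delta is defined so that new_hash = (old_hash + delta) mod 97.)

Answer: 53

Derivation:
Delta formula: (val(new) - val(old)) * B^(n-1-k) mod M
  val('i') - val('c') = 9 - 3 = 6
  B^(n-1-k) = 5^2 mod 97 = 25
  Delta = 6 * 25 mod 97 = 53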